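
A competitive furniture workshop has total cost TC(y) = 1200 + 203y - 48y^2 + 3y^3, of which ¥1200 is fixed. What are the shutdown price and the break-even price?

Shutdown price = min AVC. AVC = 203 - 48y + 3y^2, with vertex at y = 8 and minimum ¥11.
ATC = 1200/y + 203 - 48y + 3y^2. Setting dATC/dy = −1200/y^2 − 48 + 6y = 0 gives y = 10 (since 6·10^3 − 48·10^2 = 1200).
min ATC = 1200/10 + 203 − 48·10 + 3·10^2 = ¥143. That is the break-even price.
Between these two prices the firm operates at a loss; above ¥143 it earns a profit.

Shutdown price = ¥11; break-even price = ¥143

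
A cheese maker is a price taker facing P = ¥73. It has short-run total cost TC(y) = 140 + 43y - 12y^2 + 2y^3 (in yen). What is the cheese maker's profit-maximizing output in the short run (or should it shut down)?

Produce at y = 5

Variable cost is VC = 43y - 12y^2 + 2y^3, so AVC = VC/y = 43 - 12y + 2y^2 and MC = dTC/dy = 43 - 24y + 6y^2.
The AVC parabola has its vertex at y = 12/4 = 3, where AVC = 43 - 12·3 + 2·3^2 = ¥25.
P = ¥73 exceeds min AVC = ¥25, so the firm stays open.
P = MC gives -30 - 24y + 6y^2 = 0, with roots -1 and 5. Take the larger (rising MC): y* = 5.
Check: AVC at y = 5 is ¥33 ≤ P, so revenue covers variable cost.
Profit = P·y − TC = 73·5 − 305 = ¥60.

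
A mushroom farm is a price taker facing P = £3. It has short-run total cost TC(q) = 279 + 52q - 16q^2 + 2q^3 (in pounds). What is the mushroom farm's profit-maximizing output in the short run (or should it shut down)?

Shut down

Strip out fixed cost: VC = 52q - 16q^2 + 2q^3. Then AVC = 52 - 16q + 2q^2 and MC = 52 - 32q + 6q^2.
AVC hits its minimum where MC = AVC, at q = 4, giving min AVC = 52 - 16·4 + 2·4^2 = £20.
With P < min AVC (£3 < £20), every unit sold adds to the loss.
The firm minimizes its loss by shutting down and losing only its fixed cost of £279.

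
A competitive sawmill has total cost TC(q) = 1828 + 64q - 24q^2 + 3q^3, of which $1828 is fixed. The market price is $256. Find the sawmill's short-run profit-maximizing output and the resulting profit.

Profit = -$292 at q = 8

AVC = 64 - 24q + 3q^2 has its minimum $16 at q = 4; price $256 clears that bar, so the firm operates.
With MC = 64 - 48q + 9q^2, P = MC on the upward-sloping part at q* = 8.
TR = 256·8 = 2048. TC = 1828 + 512 = 2340. Profit = 2048 − 2340 = -$292.
That loss of $292 beats the $1828 the firm would lose by shutting down; producing recovers $1536 of fixed cost.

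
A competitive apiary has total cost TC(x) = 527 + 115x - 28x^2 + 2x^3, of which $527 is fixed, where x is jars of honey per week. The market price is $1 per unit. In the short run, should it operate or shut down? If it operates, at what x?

Strip out fixed cost: VC = 115x - 28x^2 + 2x^3. Then AVC = 115 - 28x + 2x^2 and MC = 115 - 56x + 6x^2.
AVC hits its minimum where MC = AVC, at x = 7, giving min AVC = 115 - 28·7 + 2·7^2 = $17.
Since P = $1 < min AVC = $17, price fails to cover variable cost at any output.
Shutting down limits the loss to fixed cost, $527.

Shut down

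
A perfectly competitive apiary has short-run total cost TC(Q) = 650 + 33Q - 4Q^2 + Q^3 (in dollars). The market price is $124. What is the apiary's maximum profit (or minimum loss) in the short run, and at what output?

Profit = -$160 at Q = 7

AVC = 33 - 4Q + Q^2 has its minimum $29 at Q = 2; price $124 clears that bar, so the firm operates.
MC = 33 - 8Q + 3Q^2. Setting P = MC and taking the root on the rising branch gives Q* = 7.
TR = 124·7 = 868. TC = 650 + 378 = 1028. Profit = 868 − 1028 = -$160.
By producing, the firm covers all variable cost plus $490 of fixed cost; shutting down would lose the full $650.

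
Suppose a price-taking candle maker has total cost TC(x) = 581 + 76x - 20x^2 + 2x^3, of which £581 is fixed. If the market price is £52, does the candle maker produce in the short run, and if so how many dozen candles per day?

Produce at x = 6

Strip out fixed cost: VC = 76x - 20x^2 + 2x^3. Then AVC = 76 - 20x + 2x^2 and MC = 76 - 40x + 6x^2.
AVC hits its minimum where MC = AVC, at x = 5, giving min AVC = 76 - 20·5 + 2·5^2 = £26.
Since P = £52 ≥ min AVC = £26, price covers variable cost and the firm should produce.
P = MC gives 24 - 40x + 6x^2 = 0, with roots 2/3 and 6. Take the larger (rising MC): x* = 6.
Check: AVC at x = 6 is £28 ≤ P, so revenue covers variable cost.
Profit = P·x − TC = 52·6 − 749 = -£437, a loss, but smaller than the £581 fixed cost the firm would lose by shutting down.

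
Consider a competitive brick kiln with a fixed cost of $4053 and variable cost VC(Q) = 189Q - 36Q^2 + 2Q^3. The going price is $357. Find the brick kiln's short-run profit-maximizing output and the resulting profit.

AVC = 189 - 36Q + 2Q^2 has its minimum $27 at Q = 9; price $357 clears that bar, so the firm operates.
MC = 189 - 72Q + 6Q^2. Setting P = MC and taking the root on the rising branch gives Q* = 14.
TR = 357·14 = 4998. TC = 4053 + 1078 = 5131. Profit = 4998 − 5131 = -$133.
Shutting down would mean losing the fixed cost of $4053, so operating at a loss of $133 is better by $3920.

Profit = -$133 at Q = 14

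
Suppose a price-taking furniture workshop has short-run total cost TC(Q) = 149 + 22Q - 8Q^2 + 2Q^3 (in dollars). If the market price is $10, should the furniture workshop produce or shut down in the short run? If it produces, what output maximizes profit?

Strip out fixed cost: VC = 22Q - 8Q^2 + 2Q^3. Then AVC = 22 - 8Q + 2Q^2 and MC = 22 - 16Q + 6Q^2.
AVC hits its minimum where MC = AVC, at Q = 2, giving min AVC = 22 - 8·2 + 2·2^2 = $14.
With P < min AVC ($10 < $14), every unit sold adds to the loss.
Best response: produce nothing and absorb the $149 fixed cost.

Shut down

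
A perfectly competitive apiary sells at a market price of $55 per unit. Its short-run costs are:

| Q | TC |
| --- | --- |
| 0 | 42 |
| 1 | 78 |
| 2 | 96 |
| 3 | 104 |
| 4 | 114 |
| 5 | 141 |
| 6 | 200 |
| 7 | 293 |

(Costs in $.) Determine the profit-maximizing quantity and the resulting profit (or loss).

Q = 5; profit = $134

Compute π = P·Q − TC at each output: Q=0: -42; Q=1: -23; Q=2: 14; Q=3: 61; Q=4: 106; Q=5: 134; Q=6: 130; Q=7: 92.
Profit is maximized at Q = 5. AVC there is 99/5 = $19.80 ≤ P, so producing beats shutting down (which would give -$42).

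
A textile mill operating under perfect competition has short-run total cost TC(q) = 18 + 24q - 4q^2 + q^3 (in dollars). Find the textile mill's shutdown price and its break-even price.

Shutdown price = min AVC. AVC = 24 - 4q + q^2, with vertex at q = 2 and minimum $20.
ATC = 18/q + 24 - 4q + q^2. Setting dATC/dq = −18/q^2 − 4 + 2q = 0 gives q = 3 (since 2·3^3 − 4·3^2 = 18).
min ATC = 18/3 + 24 − 4·3 + 3^2 = $27. That is the break-even price.
Between these two prices the firm operates at a loss; above $27 it earns a profit.

Shutdown price = $20; break-even price = $27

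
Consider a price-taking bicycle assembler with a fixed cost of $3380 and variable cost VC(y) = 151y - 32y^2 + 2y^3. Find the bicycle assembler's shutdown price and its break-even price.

AVC = 151 - 32y + 2y^2; minimized at y = 8, giving min AVC = $23. That is the shutdown price.
ATC = 3380/y + 151 - 32y + 2y^2. Setting dATC/dy = −3380/y^2 − 32 + 4y = 0 gives y = 13 (since 4·13^3 − 32·13^2 = 3380).
min ATC = 3380/13 + 151 − 32·13 + 2·13^2 = $333. That is the break-even price.
Between these two prices the firm operates at a loss; above $333 it earns a profit.

Shutdown price = $23; break-even price = $333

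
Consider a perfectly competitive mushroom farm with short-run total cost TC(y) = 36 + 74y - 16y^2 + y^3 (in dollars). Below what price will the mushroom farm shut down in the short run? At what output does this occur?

$10 per unit, at y = 8

The firm shuts down when price falls below the minimum of average variable cost. AVC = VC/y = 74 - 16y + y^2.
At the minimum of AVC, MC = AVC. MC = 74 - 32y + 3y^2; setting MC = AVC gives 2y^2 - 16y = 0, so y = 8. min AVC = 10.
For P < $10 the firm produces nothing.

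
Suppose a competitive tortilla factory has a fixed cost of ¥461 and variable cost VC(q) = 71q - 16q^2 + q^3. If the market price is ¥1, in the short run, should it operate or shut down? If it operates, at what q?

From TC, MC = TC'(q) = 71 - 32q + 3q^2 and AVC = VC/q = 71 - 16q + q^2.
AVC is minimized where dAVC/dq = -16 + 2q = 0, at q = 8; min AVC = 71 - 16·8 + 8^2 = ¥7.
With P < min AVC (¥1 < ¥7), every unit sold adds to the loss.
Best response: produce nothing and absorb the ¥461 fixed cost.

Shut down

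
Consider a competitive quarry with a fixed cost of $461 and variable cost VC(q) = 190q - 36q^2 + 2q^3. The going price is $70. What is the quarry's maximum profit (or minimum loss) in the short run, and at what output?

AVC = 190 - 36q + 2q^2; min AVC = $28 at q = 9. Since P = $70 ≥ min AVC, the firm produces.
With MC = 190 - 72q + 6q^2, P = MC on the upward-sloping part at q* = 10.
TR = 70·10 = 700. TC = 461 + 300 = 761. Profit = 700 − 761 = -$61.
By producing, the firm covers all variable cost plus $400 of fixed cost; shutting down would lose the full $461.

Profit = -$61 at q = 10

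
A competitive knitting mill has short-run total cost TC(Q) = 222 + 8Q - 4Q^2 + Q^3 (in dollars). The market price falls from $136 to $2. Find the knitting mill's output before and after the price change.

AVC = 8 - 4Q + Q^2, minimized at Q = 2 where min AVC = $4. MC = 8 - 8Q + 3Q^2.
With P = $136 above the shutdown price, P = MC gives Q = 8.
At P = $2 < min AVC = $4, price no longer covers variable cost at any output, so the firm shuts down: Q = 0.

Output falls from 8 to 0 (the firm shuts down)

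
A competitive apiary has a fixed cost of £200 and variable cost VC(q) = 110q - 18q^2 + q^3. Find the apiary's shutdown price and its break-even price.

Shutdown price = £29; break-even price = £50

AVC = 110 - 18q + q^2; minimized at q = 9, giving min AVC = £29. That is the shutdown price.
ATC = 200/q + 110 - 18q + q^2. Setting dATC/dq = −200/q^2 − 18 + 2q = 0 gives q = 10 (since 2·10^3 − 18·10^2 = 200).
min ATC = 200/10 + 110 − 18·10 + 10^2 = £50. That is the break-even price.
For £29 ≤ P < £50 the firm produces at a loss; below £29 it shuts down.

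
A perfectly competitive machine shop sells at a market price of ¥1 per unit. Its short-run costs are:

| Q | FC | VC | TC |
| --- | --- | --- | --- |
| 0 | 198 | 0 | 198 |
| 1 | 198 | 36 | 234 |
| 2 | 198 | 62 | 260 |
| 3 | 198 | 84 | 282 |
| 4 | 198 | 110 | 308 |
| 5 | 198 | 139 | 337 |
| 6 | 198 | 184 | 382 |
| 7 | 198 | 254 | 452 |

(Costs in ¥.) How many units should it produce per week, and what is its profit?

Tabulate TR − TC: Q=0: -198; Q=1: -233; Q=2: -258; Q=3: -279; Q=4: -304; Q=5: -332; Q=6: -376; Q=7: -445.
Profit is highest at Q = 0. Equivalently, the lowest AVC in the table is 110/4 ≈ ¥27.50 at Q = 4, and P = ¥1 falls below it — price never covers variable cost, so the firm shuts down and loses only its fixed cost.

Q = 0 (shut down); profit = -¥198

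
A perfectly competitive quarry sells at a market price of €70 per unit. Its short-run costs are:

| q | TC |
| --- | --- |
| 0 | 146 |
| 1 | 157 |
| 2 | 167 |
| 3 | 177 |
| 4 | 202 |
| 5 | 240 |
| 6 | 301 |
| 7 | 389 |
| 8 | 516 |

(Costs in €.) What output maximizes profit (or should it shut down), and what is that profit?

q = 6; profit = €119

Tabulate TR − TC: q=0: -146; q=1: -87; q=2: -27; q=3: 33; q=4: 78; q=5: 110; q=6: 119; q=7: 101; q=8: 44.
Profit is maximized at q = 6. AVC there is 155/6 = €25.83 ≤ P, so producing beats shutting down (which would give -€146).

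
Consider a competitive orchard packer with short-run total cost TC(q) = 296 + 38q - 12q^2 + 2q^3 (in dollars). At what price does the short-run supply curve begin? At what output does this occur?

$20 per unit, at q = 3

The shutdown price is the minimum of AVC. VC = 38q - 12q^2 + 2q^3, so AVC = 38 - 12q + 2q^2.
dAVC/dq = -12 + 4q = 0 gives q = 3. min AVC = 38 - 12·3 + 2·3^2 = 20.
The firm shuts down for any P below $20.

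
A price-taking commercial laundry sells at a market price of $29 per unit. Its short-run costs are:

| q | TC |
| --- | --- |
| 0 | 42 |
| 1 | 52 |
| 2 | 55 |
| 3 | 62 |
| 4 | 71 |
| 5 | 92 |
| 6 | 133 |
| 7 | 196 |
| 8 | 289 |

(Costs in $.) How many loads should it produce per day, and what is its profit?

Profit at each row (π = 29q − TC): q=0: -42; q=1: -23; q=2: 3; q=3: 25; q=4: 45; q=5: 53; q=6: 41; q=7: 7; q=8: -57.
Profit is maximized at q = 5. AVC there is 50/5 = $10 ≤ P, so producing beats shutting down (which would give -$42).

q = 5; profit = $53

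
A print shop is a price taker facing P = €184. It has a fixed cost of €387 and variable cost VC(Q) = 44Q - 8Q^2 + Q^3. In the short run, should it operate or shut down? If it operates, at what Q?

Variable cost is VC = 44Q - 8Q^2 + Q^3, so AVC = VC/Q = 44 - 8Q + Q^2 and MC = dTC/dQ = 44 - 16Q + 3Q^2.
The AVC parabola has its vertex at Q = 8/2 = 4, where AVC = 44 - 8·4 + 4^2 = €28.
P = €184 exceeds min AVC = €28, so the firm stays open.
Solving P = MC: -140 - 16Q + 3Q^2 = 0 ⇒ Q = -14/3 or 10. On the upward-sloping branch, Q* = 10.
Check: AVC at Q = 10 is €64 ≤ P, so revenue covers variable cost.
Profit = P·Q − TC = 184·10 − 1027 = €813.

Produce at Q = 10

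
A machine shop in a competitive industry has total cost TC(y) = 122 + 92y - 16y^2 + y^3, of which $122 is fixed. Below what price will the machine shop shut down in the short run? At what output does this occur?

$28 per unit, at y = 8

Short-run supply begins at min AVC. From VC = 92y - 16y^2 + y^3, AVC = 92 - 16y + y^2.
At the minimum of AVC, MC = AVC. MC = 92 - 32y + 3y^2; setting MC = AVC gives 2y^2 - 16y = 0, so y = 8. min AVC = 28.
So the shutdown price is $28.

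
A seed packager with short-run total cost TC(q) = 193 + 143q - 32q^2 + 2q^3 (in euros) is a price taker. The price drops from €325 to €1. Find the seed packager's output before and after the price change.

Output falls from 13 to 0 (the firm shuts down)

AVC = 143 - 32q + 2q^2, minimized at q = 8 where min AVC = €15. MC = 143 - 64q + 6q^2.
With P = €325 above the shutdown price, P = MC gives q = 13.
At P = €1 < min AVC = €15, price no longer covers variable cost at any output, so the firm shuts down: q = 0.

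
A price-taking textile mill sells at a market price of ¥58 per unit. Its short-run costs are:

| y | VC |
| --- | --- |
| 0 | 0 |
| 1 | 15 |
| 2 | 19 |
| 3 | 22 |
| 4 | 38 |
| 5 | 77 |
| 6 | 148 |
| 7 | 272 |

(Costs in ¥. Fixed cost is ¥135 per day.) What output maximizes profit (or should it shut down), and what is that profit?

Profit at each row (π = 58y − TC): y=0: -135; y=1: -92; y=2: -38; y=3: 17; y=4: 59; y=5: 78; y=6: 65; y=7: -1.
Profit is maximized at y = 5. AVC there is 77/5 = ¥15.40 ≤ P, so producing beats shutting down (which would give -¥135).

y = 5; profit = ¥78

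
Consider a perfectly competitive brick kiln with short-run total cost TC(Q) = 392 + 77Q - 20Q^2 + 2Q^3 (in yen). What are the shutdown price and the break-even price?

Shutdown price = ¥27; break-even price = ¥91

AVC = 77 - 20Q + 2Q^2; minimized at Q = 5, giving min AVC = ¥27. That is the shutdown price.
ATC = 392/Q + 77 - 20Q + 2Q^2. Setting dATC/dQ = −392/Q^2 − 20 + 4Q = 0 gives Q = 7 (since 4·7^3 − 20·7^2 = 392).
min ATC = 392/7 + 77 − 20·7 + 2·7^2 = ¥91. That is the break-even price.
For ¥27 ≤ P < ¥91 the firm produces at a loss; below ¥27 it shuts down.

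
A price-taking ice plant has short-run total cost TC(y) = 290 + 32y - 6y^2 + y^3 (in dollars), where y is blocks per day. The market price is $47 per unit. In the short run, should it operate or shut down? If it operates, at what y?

Produce at y = 5

Strip out fixed cost: VC = 32y - 6y^2 + y^3. Then AVC = 32 - 6y + y^2 and MC = 32 - 12y + 3y^2.
The AVC parabola has its vertex at y = 6/2 = 3, where AVC = 32 - 6·3 + 3^2 = $23.
Because $47 ≥ $23, revenue can cover variable cost; the firm operates.
Solving P = MC: -15 - 12y + 3y^2 = 0 ⇒ y = -1 or 5. On the upward-sloping branch, y* = 5.
Check: AVC at y = 5 is $27 ≤ P, so revenue covers variable cost.
Profit = P·y − TC = 47·5 − 425 = -$190, a loss, but smaller than the $290 fixed cost the firm would lose by shutting down.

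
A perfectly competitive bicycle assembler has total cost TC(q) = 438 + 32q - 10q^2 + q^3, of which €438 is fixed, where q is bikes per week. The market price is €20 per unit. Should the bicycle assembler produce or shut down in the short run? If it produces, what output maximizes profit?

Produce at q = 6

Variable cost is VC = 32q - 10q^2 + q^3, so AVC = VC/q = 32 - 10q + q^2 and MC = dTC/dq = 32 - 20q + 3q^2.
AVC is minimized where dAVC/dq = -10 + 2q = 0, at q = 5; min AVC = 32 - 10·5 + 5^2 = €7.
Because €20 ≥ €7, revenue can cover variable cost; the firm operates.
P = MC gives 12 - 20q + 3q^2 = 0, with roots 2/3 and 6. Take the larger (rising MC): q* = 6.
Check: AVC at q = 6 is €8 ≤ P, so revenue covers variable cost.
Profit = P·q − TC = 20·6 − 486 = -€366, a loss, but smaller than the €438 fixed cost the firm would lose by shutting down.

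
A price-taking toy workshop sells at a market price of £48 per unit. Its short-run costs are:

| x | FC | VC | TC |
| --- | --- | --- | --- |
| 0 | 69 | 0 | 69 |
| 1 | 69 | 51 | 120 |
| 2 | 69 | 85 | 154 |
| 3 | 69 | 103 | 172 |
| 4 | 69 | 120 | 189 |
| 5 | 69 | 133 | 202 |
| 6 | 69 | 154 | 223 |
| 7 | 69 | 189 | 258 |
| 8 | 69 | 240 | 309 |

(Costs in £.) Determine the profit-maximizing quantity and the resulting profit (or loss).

Profit at each row (π = 48x − TC): x=0: -69; x=1: -72; x=2: -58; x=3: -28; x=4: 3; x=5: 38; x=6: 65; x=7: 78; x=8: 75.
Profit is maximized at x = 7. AVC there is 189/7 = £27 ≤ P, so producing beats shutting down (which would give -£69).

x = 7; profit = £78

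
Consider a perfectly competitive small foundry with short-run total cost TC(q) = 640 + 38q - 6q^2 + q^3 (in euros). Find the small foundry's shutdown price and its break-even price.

Shutdown price = min AVC. AVC = 38 - 6q + q^2, with vertex at q = 3 and minimum €29.
ATC = 640/q + 38 - 6q + q^2. Setting dATC/dq = −640/q^2 − 6 + 2q = 0 gives q = 8 (since 2·8^3 − 6·8^2 = 640).
min ATC = 640/8 + 38 − 6·8 + 8^2 = €134. That is the break-even price.
For €29 ≤ P < €134 the firm produces at a loss; below €29 it shuts down.

Shutdown price = €29; break-even price = €134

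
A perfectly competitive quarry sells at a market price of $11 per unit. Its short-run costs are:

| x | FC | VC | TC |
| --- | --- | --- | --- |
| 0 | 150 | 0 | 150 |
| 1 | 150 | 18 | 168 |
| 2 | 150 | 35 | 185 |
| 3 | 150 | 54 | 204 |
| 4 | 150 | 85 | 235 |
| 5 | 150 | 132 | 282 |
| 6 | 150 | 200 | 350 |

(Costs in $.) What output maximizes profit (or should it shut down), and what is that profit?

x = 0 (shut down); profit = -$150

Tabulate TR − TC: x=0: -150; x=1: -157; x=2: -163; x=3: -171; x=4: -191; x=5: -227; x=6: -284.
Profit is highest at x = 0. Equivalently, the lowest AVC in the table is 35/2 ≈ $17.50 at x = 2, and P = $11 falls below it — price never covers variable cost, so the firm shuts down and loses only its fixed cost.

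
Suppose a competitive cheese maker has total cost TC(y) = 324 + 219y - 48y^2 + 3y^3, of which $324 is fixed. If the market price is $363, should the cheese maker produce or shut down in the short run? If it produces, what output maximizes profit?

Produce at y = 12

From TC, MC = TC'(y) = 219 - 96y + 9y^2 and AVC = VC/y = 219 - 48y + 3y^2.
AVC is minimized where dAVC/dy = -48 + 6y = 0, at y = 8; min AVC = 219 - 48·8 + 3·8^2 = $27.
Because $363 ≥ $27, revenue can cover variable cost; the firm operates.
P = MC gives -144 - 96y + 9y^2 = 0, with roots -4/3 and 12. Take the larger (rising MC): y* = 12.
Check: AVC at y = 12 is $75 ≤ P, so revenue covers variable cost.
Profit = P·y − TC = 363·12 − 1224 = $3132.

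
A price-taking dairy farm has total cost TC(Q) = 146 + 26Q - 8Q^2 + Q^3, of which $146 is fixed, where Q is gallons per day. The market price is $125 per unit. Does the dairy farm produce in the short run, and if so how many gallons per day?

Produce at Q = 9

From TC, MC = TC'(Q) = 26 - 16Q + 3Q^2 and AVC = VC/Q = 26 - 8Q + Q^2.
The AVC parabola has its vertex at Q = 8/2 = 4, where AVC = 26 - 8·4 + 4^2 = $10.
Because $125 ≥ $10, revenue can cover variable cost; the firm operates.
P = MC gives -99 - 16Q + 3Q^2 = 0, with roots -11/3 and 9. Take the larger (rising MC): Q* = 9.
Check: AVC at Q = 9 is $35 ≤ P, so revenue covers variable cost.
Profit = P·Q − TC = 125·9 − 461 = $664.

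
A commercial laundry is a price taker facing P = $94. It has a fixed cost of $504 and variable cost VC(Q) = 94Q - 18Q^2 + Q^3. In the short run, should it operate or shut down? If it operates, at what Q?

Produce at Q = 12

From TC, MC = TC'(Q) = 94 - 36Q + 3Q^2 and AVC = VC/Q = 94 - 18Q + Q^2.
The AVC parabola has its vertex at Q = 18/2 = 9, where AVC = 94 - 18·9 + 9^2 = $13.
Because $94 ≥ $13, revenue can cover variable cost; the firm operates.
P = MC gives -36Q + 3Q^2 = 0, with roots 0 and 12. Take the larger (rising MC): Q* = 12.
Check: AVC at Q = 12 is $22 ≤ P, so revenue covers variable cost.
Profit = P·Q − TC = 94·12 − 768 = $360.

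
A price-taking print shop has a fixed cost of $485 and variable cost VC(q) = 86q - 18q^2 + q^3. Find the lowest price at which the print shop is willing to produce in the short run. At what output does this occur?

The shutdown price is the minimum of AVC. VC = 86q - 18q^2 + q^3, so AVC = 86 - 18q + q^2.
At the minimum of AVC, MC = AVC. MC = 86 - 36q + 3q^2; setting MC = AVC gives 2q^2 - 18q = 0, so q = 9. min AVC = 5.
So the shutdown price is $5.

$5 per unit, at q = 9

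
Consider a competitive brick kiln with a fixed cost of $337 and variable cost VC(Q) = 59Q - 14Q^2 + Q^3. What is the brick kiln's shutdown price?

$10 per unit

The shutdown price is the minimum of AVC. VC = 59Q - 14Q^2 + Q^3, so AVC = 59 - 14Q + Q^2.
dAVC/dQ = -14 + 2Q = 0 gives Q = 7. min AVC = 59 - 14·7 + 7^2 = 10.
So the shutdown price is $10.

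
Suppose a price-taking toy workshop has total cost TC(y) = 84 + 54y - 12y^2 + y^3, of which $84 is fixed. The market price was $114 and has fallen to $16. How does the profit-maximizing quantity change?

MC = 54 - 24y + 3y^2; the shutdown threshold is min AVC = $18 (at y = 6).
At P = $114 ≥ min AVC, set P = MC on the rising branch: y = 10.
At P = $16 < min AVC = $18, price no longer covers variable cost at any output, so the firm shuts down: y = 0.

Output falls from 10 to 0 (the firm shuts down)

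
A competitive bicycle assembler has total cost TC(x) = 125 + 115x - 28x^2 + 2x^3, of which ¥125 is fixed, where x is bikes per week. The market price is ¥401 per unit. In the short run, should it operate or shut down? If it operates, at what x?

Variable cost is VC = 115x - 28x^2 + 2x^3, so AVC = VC/x = 115 - 28x + 2x^2 and MC = dTC/dx = 115 - 56x + 6x^2.
AVC is minimized where dAVC/dx = -28 + 4x = 0, at x = 7; min AVC = 115 - 28·7 + 2·7^2 = ¥17.
Because ¥401 ≥ ¥17, revenue can cover variable cost; the firm operates.
Set P = MC: 401 = 115 - 56x + 6x^2 → -286 - 56x + 6x^2 = 0. The roots are x = -11/3 and x = 13; the profit-maximizing output is on the rising part of MC, so x* = 13.
Check: AVC at x = 13 is ¥89 ≤ P, so revenue covers variable cost.
Profit = P·x − TC = 401·13 − 1282 = ¥3931.

Produce at x = 13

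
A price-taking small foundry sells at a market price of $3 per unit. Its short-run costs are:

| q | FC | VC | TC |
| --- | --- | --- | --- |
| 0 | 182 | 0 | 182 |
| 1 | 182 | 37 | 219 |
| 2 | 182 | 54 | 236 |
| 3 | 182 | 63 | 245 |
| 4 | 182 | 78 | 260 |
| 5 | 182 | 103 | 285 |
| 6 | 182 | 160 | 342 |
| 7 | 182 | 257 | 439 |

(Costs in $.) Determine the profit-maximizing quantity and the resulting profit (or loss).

q = 0 (shut down); profit = -$182

Tabulate TR − TC: q=0: -182; q=1: -216; q=2: -230; q=3: -236; q=4: -248; q=5: -270; q=6: -324; q=7: -418.
Profit is highest at q = 0. Equivalently, the lowest AVC in the table is 78/4 ≈ $19.50 at q = 4, and P = $3 falls below it — price never covers variable cost, so the firm shuts down and loses only its fixed cost.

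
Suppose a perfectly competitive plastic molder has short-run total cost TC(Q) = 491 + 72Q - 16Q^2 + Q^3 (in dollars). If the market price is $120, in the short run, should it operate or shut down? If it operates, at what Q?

Produce at Q = 12

From TC, MC = TC'(Q) = 72 - 32Q + 3Q^2 and AVC = VC/Q = 72 - 16Q + Q^2.
The AVC parabola has its vertex at Q = 16/2 = 8, where AVC = 72 - 16·8 + 8^2 = $8.
Since P = $120 ≥ min AVC = $8, price covers variable cost and the firm should produce.
P = MC gives -48 - 32Q + 3Q^2 = 0, with roots -4/3 and 12. Take the larger (rising MC): Q* = 12.
Check: AVC at Q = 12 is $24 ≤ P, so revenue covers variable cost.
Profit = P·Q − TC = 120·12 − 779 = $661.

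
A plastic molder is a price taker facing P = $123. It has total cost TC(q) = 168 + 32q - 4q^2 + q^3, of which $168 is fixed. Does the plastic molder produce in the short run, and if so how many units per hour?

Produce at q = 7

Strip out fixed cost: VC = 32q - 4q^2 + q^3. Then AVC = 32 - 4q + q^2 and MC = 32 - 8q + 3q^2.
AVC hits its minimum where MC = AVC, at q = 2, giving min AVC = 32 - 4·2 + 2^2 = $28.
Because $123 ≥ $28, revenue can cover variable cost; the firm operates.
Set P = MC: 123 = 32 - 8q + 3q^2 → -91 - 8q + 3q^2 = 0. The roots are q = -13/3 and q = 7; the profit-maximizing output is on the rising part of MC, so q* = 7.
Check: AVC at q = 7 is $53 ≤ P, so revenue covers variable cost.
Profit = P·q − TC = 123·7 − 539 = $322.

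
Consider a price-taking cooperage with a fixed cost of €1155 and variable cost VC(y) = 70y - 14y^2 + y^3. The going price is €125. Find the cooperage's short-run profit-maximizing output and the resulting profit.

Profit = -€187 at y = 11

AVC = 70 - 14y + y^2; min AVC = €21 at y = 7. Since P = €125 ≥ min AVC, the firm produces.
With MC = 70 - 28y + 3y^2, P = MC on the upward-sloping part at y* = 11.
TR = 125·11 = 1375. TC = 1155 + 407 = 1562. Profit = 1375 − 1562 = -€187.
That loss of €187 beats the €1155 the firm would lose by shutting down; producing recovers €968 of fixed cost.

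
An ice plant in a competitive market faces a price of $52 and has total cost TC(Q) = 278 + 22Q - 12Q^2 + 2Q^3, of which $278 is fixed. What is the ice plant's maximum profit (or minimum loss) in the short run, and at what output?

AVC = 22 - 12Q + 2Q^2; min AVC = $4 at Q = 3. Since P = $52 ≥ min AVC, the firm produces.
MC = 22 - 24Q + 6Q^2. Setting P = MC and taking the root on the rising branch gives Q* = 5.
TR = 52·5 = 260. TC = 278 + 60 = 338. Profit = 260 − 338 = -$78.
By producing, the firm covers all variable cost plus $200 of fixed cost; shutting down would lose the full $278.

Profit = -$78 at Q = 5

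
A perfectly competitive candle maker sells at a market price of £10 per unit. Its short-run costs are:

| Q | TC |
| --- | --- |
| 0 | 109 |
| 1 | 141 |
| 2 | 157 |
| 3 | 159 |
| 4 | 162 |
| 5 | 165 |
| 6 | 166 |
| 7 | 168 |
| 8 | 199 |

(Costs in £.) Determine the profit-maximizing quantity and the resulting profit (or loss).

Tabulate TR − TC: Q=0: -109; Q=1: -131; Q=2: -137; Q=3: -129; Q=4: -122; Q=5: -115; Q=6: -106; Q=7: -98; Q=8: -119.
Profit is maximized at Q = 7. AVC there is 59/7 = £8.43 ≤ P, so producing beats shutting down (which would give -£109).

Q = 7; profit = -£98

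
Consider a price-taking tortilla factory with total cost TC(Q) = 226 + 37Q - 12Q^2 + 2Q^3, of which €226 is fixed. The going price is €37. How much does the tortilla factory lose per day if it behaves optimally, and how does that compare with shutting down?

AVC = 37 - 12Q + 2Q^2; min AVC = €19 at Q = 3. Since P = €37 ≥ min AVC, the firm produces.
With MC = 37 - 24Q + 6Q^2, P = MC on the upward-sloping part at Q* = 4.
TR = 37·4 = 148. TC = 226 + 84 = 310. Profit = 148 − 310 = -€162.
Shutting down would mean losing the fixed cost of €226, so operating at a loss of €162 is better by €64.

Profit = -€162 at Q = 4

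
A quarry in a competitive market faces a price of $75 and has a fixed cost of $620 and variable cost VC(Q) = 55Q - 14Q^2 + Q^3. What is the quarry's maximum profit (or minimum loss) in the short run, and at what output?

Profit = -$20 at Q = 10

AVC = 55 - 14Q + Q^2; min AVC = $6 at Q = 7. Since P = $75 ≥ min AVC, the firm produces.
MC = 55 - 28Q + 3Q^2. Setting P = MC and taking the root on the rising branch gives Q* = 10.
TR = 75·10 = 750. TC = 620 + 150 = 770. Profit = 750 − 770 = -$20.
That loss of $20 beats the $620 the firm would lose by shutting down; producing recovers $600 of fixed cost.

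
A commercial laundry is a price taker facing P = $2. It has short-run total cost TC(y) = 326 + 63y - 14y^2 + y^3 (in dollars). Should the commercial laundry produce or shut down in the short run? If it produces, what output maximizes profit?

Variable cost is VC = 63y - 14y^2 + y^3, so AVC = VC/y = 63 - 14y + y^2 and MC = dTC/dy = 63 - 28y + 3y^2.
The AVC parabola has its vertex at y = 14/2 = 7, where AVC = 63 - 14·7 + 7^2 = $14.
With P < min AVC ($2 < $14), every unit sold adds to the loss.
The firm minimizes its loss by shutting down and losing only its fixed cost of $326.

Shut down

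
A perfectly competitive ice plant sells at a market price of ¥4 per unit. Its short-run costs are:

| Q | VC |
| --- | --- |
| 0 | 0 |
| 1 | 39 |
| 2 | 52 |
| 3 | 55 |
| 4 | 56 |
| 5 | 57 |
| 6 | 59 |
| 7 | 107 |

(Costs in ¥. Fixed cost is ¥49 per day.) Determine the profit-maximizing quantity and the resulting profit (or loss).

Q = 0 (shut down); profit = -¥49

Compute π = P·Q − TC at each output: Q=0: -49; Q=1: -84; Q=2: -93; Q=3: -92; Q=4: -89; Q=5: -86; Q=6: -84; Q=7: -128.
Profit is highest at Q = 0. Equivalently, the lowest AVC in the table is 59/6 ≈ ¥9.83 at Q = 6, and P = ¥4 falls below it — price never covers variable cost, so the firm shuts down and loses only its fixed cost.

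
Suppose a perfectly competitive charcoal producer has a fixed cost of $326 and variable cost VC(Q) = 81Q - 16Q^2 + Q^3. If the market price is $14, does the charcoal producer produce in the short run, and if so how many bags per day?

From TC, MC = TC'(Q) = 81 - 32Q + 3Q^2 and AVC = VC/Q = 81 - 16Q + Q^2.
AVC is minimized where dAVC/dQ = -16 + 2Q = 0, at Q = 8; min AVC = 81 - 16·8 + 8^2 = $17.
With P < min AVC ($14 < $17), every unit sold adds to the loss.
Shutting down limits the loss to fixed cost, $326.

Shut down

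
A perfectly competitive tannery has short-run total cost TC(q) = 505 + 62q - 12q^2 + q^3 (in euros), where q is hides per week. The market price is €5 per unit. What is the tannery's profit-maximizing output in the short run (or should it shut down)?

Shut down

Variable cost is VC = 62q - 12q^2 + q^3, so AVC = VC/q = 62 - 12q + q^2 and MC = dTC/dq = 62 - 24q + 3q^2.
AVC hits its minimum where MC = AVC, at q = 6, giving min AVC = 62 - 12·6 + 6^2 = €26.
With P < min AVC (€5 < €26), every unit sold adds to the loss.
The firm minimizes its loss by shutting down and losing only its fixed cost of €505.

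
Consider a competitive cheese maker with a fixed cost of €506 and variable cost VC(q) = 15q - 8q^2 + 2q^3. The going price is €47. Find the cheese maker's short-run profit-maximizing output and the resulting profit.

AVC = 15 - 8q + 2q^2 has its minimum €7 at q = 2; price €47 clears that bar, so the firm operates.
With MC = 15 - 16q + 6q^2, P = MC on the upward-sloping part at q* = 4.
TR = 47·4 = 188. TC = 506 + 60 = 566. Profit = 188 − 566 = -€378.
That loss of €378 beats the €506 the firm would lose by shutting down; producing recovers €128 of fixed cost.

Profit = -€378 at q = 4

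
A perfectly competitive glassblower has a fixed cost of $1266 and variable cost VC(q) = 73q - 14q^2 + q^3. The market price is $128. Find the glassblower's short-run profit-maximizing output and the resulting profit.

Profit = -$298 at q = 11

AVC = 73 - 14q + q^2 has its minimum $24 at q = 7; price $128 clears that bar, so the firm operates.
With MC = 73 - 28q + 3q^2, P = MC on the upward-sloping part at q* = 11.
TR = 128·11 = 1408. TC = 1266 + 440 = 1706. Profit = 1408 − 1706 = -$298.
Shutting down would mean losing the fixed cost of $1266, so operating at a loss of $298 is better by $968.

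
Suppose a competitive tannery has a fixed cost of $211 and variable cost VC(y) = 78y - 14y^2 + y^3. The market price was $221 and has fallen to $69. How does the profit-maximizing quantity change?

Output falls from 13 to 9

AVC = 78 - 14y + y^2, minimized at y = 7 where min AVC = $29. MC = 78 - 28y + 3y^2.
At P = $221 ≥ min AVC, set P = MC on the rising branch: y = 13.
At P = $69 ≥ min AVC, set P = MC: y = 9. The firm stays open but cuts output.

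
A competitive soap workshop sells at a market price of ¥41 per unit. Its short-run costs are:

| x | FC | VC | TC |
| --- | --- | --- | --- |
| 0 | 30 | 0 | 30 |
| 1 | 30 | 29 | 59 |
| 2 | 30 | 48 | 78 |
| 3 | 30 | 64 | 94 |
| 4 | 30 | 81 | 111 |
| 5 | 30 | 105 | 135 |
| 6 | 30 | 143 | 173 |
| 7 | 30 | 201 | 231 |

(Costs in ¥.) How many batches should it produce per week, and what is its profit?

x = 6; profit = ¥73

Profit at each row (π = 41x − TC): x=0: -30; x=1: -18; x=2: 4; x=3: 29; x=4: 53; x=5: 70; x=6: 73; x=7: 56.
Profit is maximized at x = 6. AVC there is 143/6 = ¥23.83 ≤ P, so producing beats shutting down (which would give -¥30).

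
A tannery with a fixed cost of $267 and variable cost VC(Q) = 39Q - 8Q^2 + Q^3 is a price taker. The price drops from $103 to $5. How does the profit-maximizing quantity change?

Output falls from 8 to 0 (the firm shuts down)

AVC = 39 - 8Q + Q^2, minimized at Q = 4 where min AVC = $23. MC = 39 - 16Q + 3Q^2.
With P = $103 above the shutdown price, P = MC gives Q = 8.
At P = $5 < min AVC = $23, price no longer covers variable cost at any output, so the firm shuts down: Q = 0.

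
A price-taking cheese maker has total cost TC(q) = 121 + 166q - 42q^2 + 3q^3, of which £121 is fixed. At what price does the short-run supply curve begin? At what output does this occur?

£19 per unit, at q = 7

The shutdown price is the minimum of AVC. VC = 166q - 42q^2 + 3q^3, so AVC = 166 - 42q + 3q^2.
dAVC/dq = -42 + 6q = 0 gives q = 7. min AVC = 166 - 42·7 + 3·7^2 = 19.
The firm shuts down for any P below £19.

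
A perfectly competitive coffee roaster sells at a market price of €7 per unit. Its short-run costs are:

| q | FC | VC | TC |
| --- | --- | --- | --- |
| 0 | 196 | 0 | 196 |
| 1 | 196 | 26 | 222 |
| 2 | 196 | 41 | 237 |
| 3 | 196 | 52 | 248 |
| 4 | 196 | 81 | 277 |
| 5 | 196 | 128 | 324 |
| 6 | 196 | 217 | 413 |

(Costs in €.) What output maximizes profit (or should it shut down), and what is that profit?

q = 0 (shut down); profit = -€196

Profit at each row (π = 7q − TC): q=0: -196; q=1: -215; q=2: -223; q=3: -227; q=4: -249; q=5: -289; q=6: -371.
Profit is highest at q = 0. Equivalently, the lowest AVC in the table is 52/3 ≈ €17.33 at q = 3, and P = €7 falls below it — price never covers variable cost, so the firm shuts down and loses only its fixed cost.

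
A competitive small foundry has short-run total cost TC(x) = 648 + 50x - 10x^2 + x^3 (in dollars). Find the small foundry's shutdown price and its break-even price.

Shutdown price = $25; break-even price = $113

AVC = 50 - 10x + x^2; minimized at x = 5, giving min AVC = $25. That is the shutdown price.
ATC = 648/x + 50 - 10x + x^2. Setting dATC/dx = −648/x^2 − 10 + 2x = 0 gives x = 9 (since 2·9^3 − 10·9^2 = 648).
min ATC = 648/9 + 50 − 10·9 + 9^2 = $113. That is the break-even price.
Between these two prices the firm operates at a loss; above $113 it earns a profit.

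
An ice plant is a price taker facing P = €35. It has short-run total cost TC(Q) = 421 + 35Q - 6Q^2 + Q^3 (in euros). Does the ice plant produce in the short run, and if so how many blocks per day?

From TC, MC = TC'(Q) = 35 - 12Q + 3Q^2 and AVC = VC/Q = 35 - 6Q + Q^2.
The AVC parabola has its vertex at Q = 6/2 = 3, where AVC = 35 - 6·3 + 3^2 = €26.
Since P = €35 ≥ min AVC = €26, price covers variable cost and the firm should produce.
Set P = MC: 35 = 35 - 12Q + 3Q^2 → -12Q + 3Q^2 = 0. The roots are Q = 0 and Q = 4; the profit-maximizing output is on the rising part of MC, so Q* = 4.
Check: AVC at Q = 4 is €27 ≤ P, so revenue covers variable cost.
Profit = P·Q − TC = 35·4 − 529 = -€389, a loss, but smaller than the €421 fixed cost the firm would lose by shutting down.

Produce at Q = 4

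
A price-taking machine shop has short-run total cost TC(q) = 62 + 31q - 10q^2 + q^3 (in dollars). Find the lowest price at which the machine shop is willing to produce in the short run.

Short-run supply begins at min AVC. From VC = 31q - 10q^2 + q^3, AVC = 31 - 10q + q^2.
dAVC/dq = -10 + 2q = 0 gives q = 5. min AVC = 31 - 10·5 + 5^2 = 6.
For P < $6 the firm produces nothing.

$6 per unit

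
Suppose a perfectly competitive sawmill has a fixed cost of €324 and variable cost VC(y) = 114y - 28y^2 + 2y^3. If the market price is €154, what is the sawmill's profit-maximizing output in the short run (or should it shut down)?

Variable cost is VC = 114y - 28y^2 + 2y^3, so AVC = VC/y = 114 - 28y + 2y^2 and MC = dTC/dy = 114 - 56y + 6y^2.
AVC hits its minimum where MC = AVC, at y = 7, giving min AVC = 114 - 28·7 + 2·7^2 = €16.
Since P = €154 ≥ min AVC = €16, price covers variable cost and the firm should produce.
Solving P = MC: -40 - 56y + 6y^2 = 0 ⇒ y = -2/3 or 10. On the upward-sloping branch, y* = 10.
Check: AVC at y = 10 is €34 ≤ P, so revenue covers variable cost.
Profit = P·y − TC = 154·10 − 664 = €876.

Produce at y = 10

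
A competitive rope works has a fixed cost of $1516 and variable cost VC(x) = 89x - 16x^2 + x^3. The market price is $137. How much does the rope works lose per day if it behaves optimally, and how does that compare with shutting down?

AVC = 89 - 16x + x^2 has its minimum $25 at x = 8; price $137 clears that bar, so the firm operates.
With MC = 89 - 32x + 3x^2, P = MC on the upward-sloping part at x* = 12.
TR = 137·12 = 1644. TC = 1516 + 492 = 2008. Profit = 1644 − 2008 = -$364.
By producing, the firm covers all variable cost plus $1152 of fixed cost; shutting down would lose the full $1516.

Profit = -$364 at x = 12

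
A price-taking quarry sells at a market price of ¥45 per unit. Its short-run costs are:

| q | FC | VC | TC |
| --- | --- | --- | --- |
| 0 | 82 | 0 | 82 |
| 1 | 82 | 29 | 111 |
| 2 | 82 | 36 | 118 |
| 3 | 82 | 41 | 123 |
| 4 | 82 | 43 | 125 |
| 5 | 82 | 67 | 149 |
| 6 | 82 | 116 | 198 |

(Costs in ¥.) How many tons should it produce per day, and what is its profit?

Profit at each row (π = 45q − TC): q=0: -82; q=1: -66; q=2: -28; q=3: 12; q=4: 55; q=5: 76; q=6: 72.
Profit is maximized at q = 5. AVC there is 67/5 = ¥13.40 ≤ P, so producing beats shutting down (which would give -¥82).

q = 5; profit = ¥76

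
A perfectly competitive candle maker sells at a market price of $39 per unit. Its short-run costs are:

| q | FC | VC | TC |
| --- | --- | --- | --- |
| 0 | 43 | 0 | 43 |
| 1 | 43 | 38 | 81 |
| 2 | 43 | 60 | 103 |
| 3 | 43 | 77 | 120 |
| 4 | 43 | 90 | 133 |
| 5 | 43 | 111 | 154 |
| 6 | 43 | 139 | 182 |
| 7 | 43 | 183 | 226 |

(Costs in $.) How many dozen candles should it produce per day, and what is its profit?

q = 6; profit = $52

Profit at each row (π = 39q − TC): q=0: -43; q=1: -42; q=2: -25; q=3: -3; q=4: 23; q=5: 41; q=6: 52; q=7: 47.
Profit is maximized at q = 6. AVC there is 139/6 = $23.17 ≤ P, so producing beats shutting down (which would give -$43).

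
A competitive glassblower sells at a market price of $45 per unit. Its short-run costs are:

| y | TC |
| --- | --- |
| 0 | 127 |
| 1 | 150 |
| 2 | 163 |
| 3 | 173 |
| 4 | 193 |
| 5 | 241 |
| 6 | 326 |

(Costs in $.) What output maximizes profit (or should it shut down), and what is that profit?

Tabulate TR − TC: y=0: -127; y=1: -105; y=2: -73; y=3: -38; y=4: -13; y=5: -16; y=6: -56.
Profit is maximized at y = 4. AVC there is 66/4 = $16.50 ≤ P, so producing beats shutting down (which would give -$127).

y = 4; profit = -$13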